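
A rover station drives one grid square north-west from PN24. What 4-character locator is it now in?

Longitude square 2; −1 → 1.
Latitude square 4; +1 → 5.

PN15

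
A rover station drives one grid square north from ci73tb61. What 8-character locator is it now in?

Latitude extended square 1; +1 → 2.
The longitude characters are unchanged.

CI73tb62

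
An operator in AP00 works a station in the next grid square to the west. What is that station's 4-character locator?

RP90

Longitude square 0; −1 → -1, wraps to 9, carry into field.
Longitude field A = 0; −1 → -1, wraps to 17 = R, wrapping around the antimeridian.
The latitude characters are unchanged.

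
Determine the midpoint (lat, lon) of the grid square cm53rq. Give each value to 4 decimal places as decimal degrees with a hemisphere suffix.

33.6875° N, 128.5417° W

Field C=2, M=12: +2·20° lon, +12·10° lat → SW at lon -140°, lat 30°.
Square 5, 3: +5·2° lon, +3·1° lat → SW at lon -130°, lat 33°.
Subsquare r=17, q=16: +17·0.0833333° lon, +16·0.0416667° lat → SW at lon -128.583°, lat 33.6667°.
Cell spans 0.0833333° lon × 0.0416667° lat. Centre is SW corner plus half of each.
latitude 33.6875° N, longitude 128.5417° W.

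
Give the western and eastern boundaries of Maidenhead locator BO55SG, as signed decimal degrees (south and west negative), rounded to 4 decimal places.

-148.5000, -148.4167

Field B=1, O=14: +1·20° lon, +14·10° lat → SW at lon -160°, lat 50°.
Square 5, 5: +5·2° lon, +5·1° lat → SW at lon -150°, lat 55°.
Subsquare s=18, g=6: +18·0.0833333° lon, +6·0.0416667° lat → SW at lon -148.5°, lat 55.25°.
Cell spans 0.0833333° lon × 0.0416667° lat.
west -148.5000, east -148.4167.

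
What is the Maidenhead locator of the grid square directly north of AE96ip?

AE96iq

Latitude subsquare p = 15; +1 → 16 = q.
The longitude characters are unchanged.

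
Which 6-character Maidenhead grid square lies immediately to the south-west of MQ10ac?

Longitude subsquare a = 0; −1 → -1, wraps to 23 = x, carry into square.
Longitude square 1; −1 → 0.
Latitude subsquare c = 2; −1 → 1 = b.

MQ00xb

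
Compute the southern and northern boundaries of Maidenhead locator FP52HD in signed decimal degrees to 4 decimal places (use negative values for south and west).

Field F=5, P=15: +5·20° lon, +15·10° lat → SW at lon -80°, lat 60°.
Square 5, 2: +5·2° lon, +2·1° lat → SW at lon -70°, lat 62°.
Subsquare h=7, d=3: +7·0.0833333° lon, +3·0.0416667° lat → SW at lon -69.4167°, lat 62.125°.
Cell spans 0.0833333° lon × 0.0416667° lat.
south 62.1250, north 62.1667.

62.1250, 62.1667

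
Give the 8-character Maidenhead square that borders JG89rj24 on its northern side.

Latitude extended square 4; +1 → 5.
The longitude characters are unchanged.

JG89rj25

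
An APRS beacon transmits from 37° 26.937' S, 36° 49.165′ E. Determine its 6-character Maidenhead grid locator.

Shift to the Maidenhead origin (180°W, 90°S): lon 216.8194, lat 52.5510.
Field (20°×10°, letters A–R): lon ⌊216.8194/20⌋ = 10 → K; lat ⌊52.5510/10⌋ = 5 → F.
Square (2°×1°, digits 0–9): lon ⌊16.8194/2⌋ = 8; lat ⌊2.5510/1⌋ = 2.
Subsquare (5′×2.5′, letters a–x): lon ⌊0.8194/0.0833333⌋ = 9 → j; lat ⌊0.5510/0.0416667⌋ = 13 → n.

KF82jn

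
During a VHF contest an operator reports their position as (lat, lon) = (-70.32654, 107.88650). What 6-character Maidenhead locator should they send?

Add 180° to longitude and 90° to latitude: 287.8865, 19.6735.
Field: 287.8865/20 → 14 → O, 19.6735/10 → 1 → B; chars OB.
Square: 7.8865/2 → 3, 9.6735/1 → 9; chars 39.
Subsquare: 1.8865/0.0833333 → 22 → w, 0.6735/0.0416667 → 16 → q; chars wq.

OB39wq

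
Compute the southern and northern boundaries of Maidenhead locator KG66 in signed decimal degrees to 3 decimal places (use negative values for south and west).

Field K=10, G=6: +10·20° lon, +6·10° lat → SW at lon 20°, lat -30°.
Square 6, 6: +6·2° lon, +6·1° lat → SW at lon 32°, lat -24°.
Cell spans 2° lon × 1° lat.
south -24.000, north -23.000.

-24.000, -23.000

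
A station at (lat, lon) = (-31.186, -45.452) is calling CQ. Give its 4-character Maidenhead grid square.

GF78

Add 180° to longitude and 90° to latitude: 134.55, 58.81.
Field: lon ⌊134.55/20⌋ = 6 → G; lat ⌊58.81/10⌋ = 5 → F.
Square: lon ⌊14.55/2⌋ = 7; lat ⌊8.81/1⌋ = 8.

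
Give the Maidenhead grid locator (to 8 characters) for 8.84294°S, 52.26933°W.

Shift to the Maidenhead origin (180°W, 90°S): lon 127.73067, lat 81.15706.
Field: lon ⌊127.73067/20⌋ = 6 → G; lat ⌊81.15706/10⌋ = 8 → I.
Square: lon ⌊7.73067/2⌋ = 3; lat ⌊1.15706/1⌋ = 1.
Subsquare: lon ⌊1.73067/0.0833333⌋ = 20 → u; lat ⌊0.15706/0.0416667⌋ = 3 → d.
Extended square: lon ⌊0.06400/0.00833333⌋ = 7; lat ⌊0.03206/0.00416667⌋ = 7.

GI31ud77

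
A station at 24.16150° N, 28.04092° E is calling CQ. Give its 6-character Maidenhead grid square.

Shift to the Maidenhead origin (180°W, 90°S): lon 208.0409, lat 114.1615.
Field: lon ⌊208.0409/20⌋ = 10 → K; lat ⌊114.1615/10⌋ = 11 → L.
Square: lon ⌊8.0409/2⌋ = 4; lat ⌊4.1615/1⌋ = 4.
Subsquare: lon ⌊0.0409/0.0833333⌋ = 0 → a; lat ⌊0.1615/0.0416667⌋ = 3 → d.

KL44ad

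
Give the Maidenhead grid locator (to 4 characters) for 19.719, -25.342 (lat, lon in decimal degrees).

Offset from 180°W / 90°S: lon 154.66°, lat 109.72°.
Field: lon ⌊154.66/20⌋ = 7 → H; lat ⌊109.72/10⌋ = 10 → K.
Square: lon ⌊14.66/2⌋ = 7; lat ⌊9.72/1⌋ = 9.

HK79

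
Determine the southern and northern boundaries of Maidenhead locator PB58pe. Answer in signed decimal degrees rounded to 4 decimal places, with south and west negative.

-71.8333, -71.7917

Field P=15, B=1: +15·20° lon, +1·10° lat → SW at lon 120°, lat -80°.
Square 5, 8: +5·2° lon, +8·1° lat → SW at lon 130°, lat -72°.
Subsquare p=15, e=4: +15·0.0833333° lon, +4·0.0416667° lat → SW at lon 131.25°, lat -71.8333°.
Cell spans 0.0833333° lon × 0.0416667° lat.
south -71.8333, north -71.7917.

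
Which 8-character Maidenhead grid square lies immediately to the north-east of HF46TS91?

HF46us02

Longitude extended square 9; +1 → 10, wraps to 0, carry into subsquare.
Longitude subsquare t = 19; +1 → 20 = u.
Latitude extended square 1; +1 → 2.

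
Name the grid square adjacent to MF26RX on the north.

MF27ra

Latitude subsquare x = 23; +1 → 24, wraps to 0 = a, carry into square.
Latitude square 6; +1 → 7.
The longitude characters are unchanged.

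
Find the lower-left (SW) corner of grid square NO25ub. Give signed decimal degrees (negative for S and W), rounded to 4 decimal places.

Field N=13, O=14: +13·20° lon, +14·10° lat → SW at lon 80°, lat 50°.
Square 2, 5: +2·2° lon, +5·1° lat → SW at lon 84°, lat 55°.
Subsquare u=20, b=1: +20·0.0833333° lon, +1·0.0416667° lat → SW at lon 85.6667°, lat 55.0417°.
latitude 55.0417, longitude 85.6667.

55.0417, 85.6667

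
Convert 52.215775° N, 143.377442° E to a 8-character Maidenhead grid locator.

QO12qf51

Add 180° to longitude and 90° to latitude: 323.37744, 142.21578.
Field: 323.37744/20 → 16 → Q, 142.21578/10 → 14 → O; chars QO.
Square: 3.37744/2 → 1, 2.21578/1 → 2; chars 12.
Subsquare: 1.37744/0.0833333 → 16 → q, 0.21578/0.0416667 → 5 → f; chars qf.
Extended square: 0.04411/0.00833333 → 5, 0.00744/0.00416667 → 1; chars 51.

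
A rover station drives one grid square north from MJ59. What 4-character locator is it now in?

Latitude square 9; +1 → 10, wraps to 0, carry into field.
Latitude field J = 9; +1 → 10 = K.
The longitude characters are unchanged.

MK50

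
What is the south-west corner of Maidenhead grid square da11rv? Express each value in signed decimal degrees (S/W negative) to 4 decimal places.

Field D=3, A=0: +3·20° lon, +0·10° lat → SW at lon -120°, lat -90°.
Square 1, 1: +1·2° lon, +1·1° lat → SW at lon -118°, lat -89°.
Subsquare r=17, v=21: +17·0.0833333° lon, +21·0.0416667° lat → SW at lon -116.583°, lat -88.125°.
latitude -88.1250, longitude -116.5833.

-88.1250, -116.5833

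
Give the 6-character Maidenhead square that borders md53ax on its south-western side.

MD43xw

Longitude subsquare a = 0; −1 → -1, wraps to 23 = x, carry into square.
Longitude square 5; −1 → 4.
Latitude subsquare x = 23; −1 → 22 = w.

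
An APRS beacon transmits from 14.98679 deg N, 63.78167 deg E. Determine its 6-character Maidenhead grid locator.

Add 180° to longitude and 90° to latitude: 243.7817, 104.9868.
Field: lon ⌊243.7817/20⌋ = 12 → M; lat ⌊104.9868/10⌋ = 10 → K.
Square: lon ⌊3.7817/2⌋ = 1; lat ⌊4.9868/1⌋ = 4.
Subsquare: lon ⌊1.7817/0.0833333⌋ = 21 → v; lat ⌊0.9868/0.0416667⌋ = 23 → x.

MK14vx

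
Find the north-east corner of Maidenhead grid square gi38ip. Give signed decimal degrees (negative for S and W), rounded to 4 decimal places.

-1.3333, -53.2500

Field G=6, I=8: +6·20° lon, +8·10° lat → SW at lon -60°, lat -10°.
Square 3, 8: +3·2° lon, +8·1° lat → SW at lon -54°, lat -2°.
Subsquare i=8, p=15: +8·0.0833333° lon, +15·0.0416667° lat → SW at lon -53.3333°, lat -1.375°.
Cell spans 0.0833333° lon × 0.0416667° lat. NE corner is SW corner plus one full cell.
latitude -1.3333, longitude -53.2500.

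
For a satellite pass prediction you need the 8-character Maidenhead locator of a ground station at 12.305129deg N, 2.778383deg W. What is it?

Offset from 180°W / 90°S: lon 177.22162°, lat 102.30513°.
Field: lon ⌊177.22162/20⌋ = 8 → I; lat ⌊102.30513/10⌋ = 10 → K.
Square: lon ⌊17.22162/2⌋ = 8; lat ⌊2.30513/1⌋ = 2.
Subsquare: lon ⌊1.22162/0.0833333⌋ = 14 → o; lat ⌊0.30513/0.0416667⌋ = 7 → h.
Extended square: lon ⌊0.05495/0.00833333⌋ = 6; lat ⌊0.01346/0.00416667⌋ = 3.

IK82oh63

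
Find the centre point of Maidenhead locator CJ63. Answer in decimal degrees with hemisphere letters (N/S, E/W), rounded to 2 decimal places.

3.50° N, 127.00° W

Field C=2, J=9: +2·20° lon, +9·10° lat → SW at lon -140°, lat 0°.
Square 6, 3: +6·2° lon, +3·1° lat → SW at lon -128°, lat 3°.
Cell spans 2° lon × 1° lat. Centre is SW corner plus half of each.
latitude 3.50° N, longitude 127.00° W.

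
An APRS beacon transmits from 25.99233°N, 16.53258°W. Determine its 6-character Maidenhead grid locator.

Shift to the Maidenhead origin (180°W, 90°S): lon 163.4674, lat 115.9923.
Field (20°×10°, letters A–R): 163.4674/20 → 8 → I, 115.9923/10 → 11 → L; chars IL.
Square (2°×1°, digits 0–9): 3.4674/2 → 1, 5.9923/1 → 5; chars 15.
Subsquare (5′×2.5′, letters a–x): 1.4674/0.0833333 → 17 → r, 0.9923/0.0416667 → 23 → x; chars rx.

IL15rx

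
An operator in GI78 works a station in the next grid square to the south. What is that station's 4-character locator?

Latitude square 8; −1 → 7.
The longitude characters are unchanged.

GI77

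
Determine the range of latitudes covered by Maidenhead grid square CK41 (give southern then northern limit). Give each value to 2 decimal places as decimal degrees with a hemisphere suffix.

Field C=2, K=10: +2·20° lon, +10·10° lat → SW at lon -140°, lat 10°.
Square 4, 1: +4·2° lon, +1·1° lat → SW at lon -132°, lat 11°.
Cell spans 2° lon × 1° lat.
south 11.00° N, north 12.00° N.

11.00° N, 12.00° N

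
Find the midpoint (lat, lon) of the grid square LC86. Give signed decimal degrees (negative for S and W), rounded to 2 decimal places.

-63.50, 57.00

Field L=11, C=2: +11·20° lon, +2·10° lat → SW at lon 40°, lat -70°.
Square 8, 6: +8·2° lon, +6·1° lat → SW at lon 56°, lat -64°.
Cell spans 2° lon × 1° lat. Centre is SW corner plus half of each.
latitude -63.50, longitude 57.00.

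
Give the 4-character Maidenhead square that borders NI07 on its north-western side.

MI98

Longitude square 0; −1 → -1, wraps to 9, carry into field.
Longitude field N = 13; −1 → 12 = M.
Latitude square 7; +1 → 8.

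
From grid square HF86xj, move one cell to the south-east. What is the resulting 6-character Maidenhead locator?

Longitude subsquare x = 23; +1 → 24, wraps to 0 = a, carry into square.
Longitude square 8; +1 → 9.
Latitude subsquare j = 9; −1 → 8 = i.

HF96ai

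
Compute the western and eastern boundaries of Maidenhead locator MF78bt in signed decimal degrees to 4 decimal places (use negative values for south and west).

Field M=12, F=5: +12·20° lon, +5·10° lat → SW at lon 60°, lat -40°.
Square 7, 8: +7·2° lon, +8·1° lat → SW at lon 74°, lat -32°.
Subsquare b=1, t=19: +1·0.0833333° lon, +19·0.0416667° lat → SW at lon 74.0833°, lat -31.2083°.
Cell spans 0.0833333° lon × 0.0416667° lat.
west 74.0833, east 74.1667.

74.0833, 74.1667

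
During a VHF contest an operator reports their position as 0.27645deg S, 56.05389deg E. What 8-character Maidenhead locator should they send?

LI89ar63

Add 180° to longitude and 90° to latitude: 236.05389, 89.72355.
Field: 236.05389/20 → 11 → L, 89.72355/10 → 8 → I; chars LI.
Square: 16.05389/2 → 8, 9.72355/1 → 9; chars 89.
Subsquare: 0.05389/0.0833333 → 0 → a, 0.72355/0.0416667 → 17 → r; chars ar.
Extended square: 0.05389/0.00833333 → 6, 0.01522/0.00416667 → 3; chars 63.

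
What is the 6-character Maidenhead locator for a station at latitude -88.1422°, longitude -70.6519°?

FA41qu

Shift to the Maidenhead origin (180°W, 90°S): lon 109.3481, lat 1.8578.
Field (20°×10°, letters A–R): lon ⌊109.3481/20⌋ = 5 → F; lat ⌊1.8578/10⌋ = 0 → A.
Square (2°×1°, digits 0–9): lon ⌊9.3481/2⌋ = 4; lat ⌊1.8578/1⌋ = 1.
Subsquare (5′×2.5′, letters a–x): lon ⌊1.3481/0.0833333⌋ = 16 → q; lat ⌊0.8578/0.0416667⌋ = 20 → u.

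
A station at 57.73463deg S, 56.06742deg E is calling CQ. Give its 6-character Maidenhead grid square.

LD82ag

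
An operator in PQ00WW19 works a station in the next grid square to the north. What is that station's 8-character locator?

PQ00wx10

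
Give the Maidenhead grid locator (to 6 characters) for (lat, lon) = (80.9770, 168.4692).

Shift to the Maidenhead origin (180°W, 90°S): lon 348.4692, lat 170.9770.
Field: 348.4692/20 → 17 → R, 170.9770/10 → 17 → R; chars RR.
Square: 8.4692/2 → 4, 0.9770/1 → 0; chars 40.
Subsquare: 0.4692/0.0833333 → 5 → f, 0.9770/0.0416667 → 23 → x; chars fx.

RR40fx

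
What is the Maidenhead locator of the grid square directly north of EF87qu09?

Latitude extended square 9; +1 → 10, wraps to 0, carry into subsquare.
Latitude subsquare u = 20; +1 → 21 = v.
The longitude characters are unchanged.

EF87qv00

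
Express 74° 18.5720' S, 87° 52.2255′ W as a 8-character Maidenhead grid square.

EB65bq55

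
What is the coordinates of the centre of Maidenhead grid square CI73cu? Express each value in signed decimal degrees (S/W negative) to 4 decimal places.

-6.1458, -125.7917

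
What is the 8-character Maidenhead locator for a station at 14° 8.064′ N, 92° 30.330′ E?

NK64gd02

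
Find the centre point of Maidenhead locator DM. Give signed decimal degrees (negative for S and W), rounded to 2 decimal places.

Field D=3, M=12: +3·20° lon, +12·10° lat → SW at lon -120°, lat 30°.
Cell spans 20° lon × 10° lat. Centre is SW corner plus half of each.
latitude 35.00, longitude -110.00.

35.00, -110.00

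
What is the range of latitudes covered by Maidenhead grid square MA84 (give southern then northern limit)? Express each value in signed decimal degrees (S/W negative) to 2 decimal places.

Field M=12, A=0: +12·20° lon, +0·10° lat → SW at lon 60°, lat -90°.
Square 8, 4: +8·2° lon, +4·1° lat → SW at lon 76°, lat -86°.
Cell spans 2° lon × 1° lat.
south -86.00, north -85.00.

-86.00, -85.00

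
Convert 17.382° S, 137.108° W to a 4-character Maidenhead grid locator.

CH12

Offset from 180°W / 90°S: lon 42.89°, lat 72.62°.
Field (20°×10°, letters A–R): 42.89/20 → 2 → C, 72.62/10 → 7 → H; chars CH.
Square (2°×1°, digits 0–9): 2.89/2 → 1, 2.62/1 → 2; chars 12.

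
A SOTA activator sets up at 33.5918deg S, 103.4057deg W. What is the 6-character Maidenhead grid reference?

DF86hj

Shift to the Maidenhead origin (180°W, 90°S): lon 76.5943, lat 56.4082.
Field (20°×10°, letters A–R): lon ⌊76.5943/20⌋ = 3 → D; lat ⌊56.4082/10⌋ = 5 → F.
Square (2°×1°, digits 0–9): lon ⌊16.5943/2⌋ = 8; lat ⌊6.4082/1⌋ = 6.
Subsquare (5′×2.5′, letters a–x): lon ⌊0.5943/0.0833333⌋ = 7 → h; lat ⌊0.4082/0.0416667⌋ = 9 → j.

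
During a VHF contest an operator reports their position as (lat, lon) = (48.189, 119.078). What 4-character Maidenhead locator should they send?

Offset from 180°W / 90°S: lon 299.08°, lat 138.19°.
Field (20°×10°, letters A–R): lon ⌊299.08/20⌋ = 14 → O; lat ⌊138.19/10⌋ = 13 → N.
Square (2°×1°, digits 0–9): lon ⌊19.08/2⌋ = 9; lat ⌊8.19/1⌋ = 8.

ON98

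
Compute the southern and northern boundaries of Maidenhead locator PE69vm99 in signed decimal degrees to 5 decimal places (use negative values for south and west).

-40.46250, -40.45833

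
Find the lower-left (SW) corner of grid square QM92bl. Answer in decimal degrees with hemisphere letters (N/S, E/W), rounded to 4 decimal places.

32.4583° N, 158.0833° E

Field Q=16, M=12: +16·20° lon, +12·10° lat → SW at lon 140°, lat 30°.
Square 9, 2: +9·2° lon, +2·1° lat → SW at lon 158°, lat 32°.
Subsquare b=1, l=11: +1·0.0833333° lon, +11·0.0416667° lat → SW at lon 158.083°, lat 32.4583°.
latitude 32.4583° N, longitude 158.0833° E.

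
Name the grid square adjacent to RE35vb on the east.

RE35wb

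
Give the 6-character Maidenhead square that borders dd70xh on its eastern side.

DD80ah

Longitude subsquare x = 23; +1 → 24, wraps to 0 = a, carry into square.
Longitude square 7; +1 → 8.
The latitude characters are unchanged.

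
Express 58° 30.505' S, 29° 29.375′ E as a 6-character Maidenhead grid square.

Shift to the Maidenhead origin (180°W, 90°S): lon 209.4896, lat 31.4916.
Field (20°×10°, letters A–R): lon ⌊209.4896/20⌋ = 10 → K; lat ⌊31.4916/10⌋ = 3 → D.
Square (2°×1°, digits 0–9): lon ⌊9.4896/2⌋ = 4; lat ⌊1.4916/1⌋ = 1.
Subsquare (5′×2.5′, letters a–x): lon ⌊1.4896/0.0833333⌋ = 17 → r; lat ⌊0.4916/0.0416667⌋ = 11 → l.

KD41rl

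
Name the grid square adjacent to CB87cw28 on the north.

CB87cw29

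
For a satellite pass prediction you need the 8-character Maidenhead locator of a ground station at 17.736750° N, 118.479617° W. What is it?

DK07sr26

Add 180° to longitude and 90° to latitude: 61.52038, 107.73675.
Field (20°×10°, letters A–R): lon ⌊61.52038/20⌋ = 3 → D; lat ⌊107.73675/10⌋ = 10 → K.
Square (2°×1°, digits 0–9): lon ⌊1.52038/2⌋ = 0; lat ⌊7.73675/1⌋ = 7.
Subsquare (5′×2.5′, letters a–x): lon ⌊1.52038/0.0833333⌋ = 18 → s; lat ⌊0.73675/0.0416667⌋ = 17 → r.
Extended square (30″×15″, digits 0–9): lon ⌊0.02038/0.00833333⌋ = 2; lat ⌊0.02842/0.00416667⌋ = 6.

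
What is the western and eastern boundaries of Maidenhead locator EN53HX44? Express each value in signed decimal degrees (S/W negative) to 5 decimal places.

Field E=4, N=13: +4·20° lon, +13·10° lat → SW at lon -100°, lat 40°.
Square 5, 3: +5·2° lon, +3·1° lat → SW at lon -90°, lat 43°.
Subsquare h=7, x=23: +7·0.0833333° lon, +23·0.0416667° lat → SW at lon -89.4167°, lat 43.9583°.
Extended square 4, 4: +4·0.00833333° lon, +4·0.00416667° lat → SW at lon -89.3833°, lat 43.975°.
Cell spans 0.00833333° lon × 0.00416667° lat.
west -89.38333, east -89.37500.

-89.38333, -89.37500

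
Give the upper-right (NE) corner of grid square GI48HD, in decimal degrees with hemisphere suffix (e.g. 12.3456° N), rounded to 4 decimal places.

1.8333° S, 51.3333° W

Field G=6, I=8: +6·20° lon, +8·10° lat → SW at lon -60°, lat -10°.
Square 4, 8: +4·2° lon, +8·1° lat → SW at lon -52°, lat -2°.
Subsquare h=7, d=3: +7·0.0833333° lon, +3·0.0416667° lat → SW at lon -51.4167°, lat -1.875°.
Cell spans 0.0833333° lon × 0.0416667° lat. NE corner is SW corner plus one full cell.
latitude 1.8333° S, longitude 51.3333° W.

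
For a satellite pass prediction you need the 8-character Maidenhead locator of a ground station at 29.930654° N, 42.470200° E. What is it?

Shift to the Maidenhead origin (180°W, 90°S): lon 222.47020, lat 119.93065.
Field: lon ⌊222.47020/20⌋ = 11 → L; lat ⌊119.93065/10⌋ = 11 → L.
Square: lon ⌊2.47020/2⌋ = 1; lat ⌊9.93065/1⌋ = 9.
Subsquare: lon ⌊0.47020/0.0833333⌋ = 5 → f; lat ⌊0.93065/0.0416667⌋ = 22 → w.
Extended square: lon ⌊0.05353/0.00833333⌋ = 6; lat ⌊0.01399/0.00416667⌋ = 3.

LL19fw63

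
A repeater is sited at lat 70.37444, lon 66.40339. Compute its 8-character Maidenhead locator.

MQ30ei89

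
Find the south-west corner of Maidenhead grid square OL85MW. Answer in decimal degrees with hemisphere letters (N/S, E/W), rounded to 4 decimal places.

Field O=14, L=11: +14·20° lon, +11·10° lat → SW at lon 100°, lat 20°.
Square 8, 5: +8·2° lon, +5·1° lat → SW at lon 116°, lat 25°.
Subsquare m=12, w=22: +12·0.0833333° lon, +22·0.0416667° lat → SW at lon 117°, lat 25.9167°.
latitude 25.9167° N, longitude 117.0000° E.

25.9167° N, 117.0000° E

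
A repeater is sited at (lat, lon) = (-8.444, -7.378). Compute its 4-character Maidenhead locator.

II61

Offset from 180°W / 90°S: lon 172.62°, lat 81.56°.
Field (20°×10°, letters A–R): 172.62/20 → 8 → I, 81.56/10 → 8 → I; chars II.
Square (2°×1°, digits 0–9): 12.62/2 → 6, 1.56/1 → 1; chars 61.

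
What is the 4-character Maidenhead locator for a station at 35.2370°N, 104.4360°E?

OM25

Offset from 180°W / 90°S: lon 284.44°, lat 125.24°.
Field: 284.44/20 → 14 → O, 125.24/10 → 12 → M; chars OM.
Square: 4.44/2 → 2, 5.24/1 → 5; chars 25.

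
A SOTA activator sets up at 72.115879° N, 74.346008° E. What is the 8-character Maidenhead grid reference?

MQ72ec17

Offset from 180°W / 90°S: lon 254.34601°, lat 162.11588°.
Field: 254.34601/20 → 12 → M, 162.11588/10 → 16 → Q; chars MQ.
Square: 14.34601/2 → 7, 2.11588/1 → 2; chars 72.
Subsquare: 0.34601/0.0833333 → 4 → e, 0.11588/0.0416667 → 2 → c; chars ec.
Extended square: 0.01267/0.00833333 → 1, 0.03255/0.00416667 → 7; chars 17.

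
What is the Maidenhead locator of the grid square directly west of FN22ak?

FN12xk

Longitude subsquare a = 0; −1 → -1, wraps to 23 = x, carry into square.
Longitude square 2; −1 → 1.
The latitude characters are unchanged.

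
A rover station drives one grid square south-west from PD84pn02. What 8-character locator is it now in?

PD84on91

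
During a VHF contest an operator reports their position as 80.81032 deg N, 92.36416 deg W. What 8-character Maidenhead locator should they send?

ER30tt64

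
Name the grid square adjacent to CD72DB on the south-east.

Longitude subsquare d = 3; +1 → 4 = e.
Latitude subsquare b = 1; −1 → 0 = a.

CD72ea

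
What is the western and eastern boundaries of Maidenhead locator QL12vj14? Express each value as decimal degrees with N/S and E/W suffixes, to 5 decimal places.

Field Q=16, L=11: +16·20° lon, +11·10° lat → SW at lon 140°, lat 20°.
Square 1, 2: +1·2° lon, +2·1° lat → SW at lon 142°, lat 22°.
Subsquare v=21, j=9: +21·0.0833333° lon, +9·0.0416667° lat → SW at lon 143.75°, lat 22.375°.
Extended square 1, 4: +1·0.00833333° lon, +4·0.00416667° lat → SW at lon 143.758°, lat 22.3917°.
Cell spans 0.00833333° lon × 0.00416667° lat.
west 143.75833° E, east 143.76667° E.

143.75833° E, 143.76667° E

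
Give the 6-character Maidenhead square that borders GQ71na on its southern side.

GQ70nx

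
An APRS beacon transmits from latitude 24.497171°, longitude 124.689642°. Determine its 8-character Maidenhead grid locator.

Shift to the Maidenhead origin (180°W, 90°S): lon 304.68964, lat 114.49717.
Field: lon ⌊304.68964/20⌋ = 15 → P; lat ⌊114.49717/10⌋ = 11 → L.
Square: lon ⌊4.68964/2⌋ = 2; lat ⌊4.49717/1⌋ = 4.
Subsquare: lon ⌊0.68964/0.0833333⌋ = 8 → i; lat ⌊0.49717/0.0416667⌋ = 11 → l.
Extended square: lon ⌊0.02298/0.00833333⌋ = 2; lat ⌊0.03884/0.00416667⌋ = 9.

PL24il29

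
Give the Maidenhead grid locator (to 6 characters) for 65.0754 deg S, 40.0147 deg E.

LC04aw

Shift to the Maidenhead origin (180°W, 90°S): lon 220.0147, lat 24.9246.
Field: lon ⌊220.0147/20⌋ = 11 → L; lat ⌊24.9246/10⌋ = 2 → C.
Square: lon ⌊0.0147/2⌋ = 0; lat ⌊4.9246/1⌋ = 4.
Subsquare: lon ⌊0.0147/0.0833333⌋ = 0 → a; lat ⌊0.9246/0.0416667⌋ = 22 → w.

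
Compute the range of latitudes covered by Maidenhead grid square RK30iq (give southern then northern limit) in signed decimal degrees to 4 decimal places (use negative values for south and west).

10.6667, 10.7083

Field R=17, K=10: +17·20° lon, +10·10° lat → SW at lon 160°, lat 10°.
Square 3, 0: +3·2° lon, +0·1° lat → SW at lon 166°, lat 10°.
Subsquare i=8, q=16: +8·0.0833333° lon, +16·0.0416667° lat → SW at lon 166.667°, lat 10.6667°.
Cell spans 0.0833333° lon × 0.0416667° lat.
south 10.6667, north 10.7083.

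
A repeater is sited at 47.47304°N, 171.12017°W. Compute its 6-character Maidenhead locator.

Add 180° to longitude and 90° to latitude: 8.8798, 137.4730.
Field: 8.8798/20 → 0 → A, 137.4730/10 → 13 → N; chars AN.
Square: 8.8798/2 → 4, 7.4730/1 → 7; chars 47.
Subsquare: 0.8798/0.0833333 → 10 → k, 0.4730/0.0416667 → 11 → l; chars kl.

AN47kl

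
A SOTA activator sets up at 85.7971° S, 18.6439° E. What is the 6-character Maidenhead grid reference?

Shift to the Maidenhead origin (180°W, 90°S): lon 198.6439, lat 4.2029.
Field (20°×10°, letters A–R): 198.6439/20 → 9 → J, 4.2029/10 → 0 → A; chars JA.
Square (2°×1°, digits 0–9): 18.6439/2 → 9, 4.2029/1 → 4; chars 94.
Subsquare (5′×2.5′, letters a–x): 0.6439/0.0833333 → 7 → h, 0.2029/0.0416667 → 4 → e; chars he.

JA94he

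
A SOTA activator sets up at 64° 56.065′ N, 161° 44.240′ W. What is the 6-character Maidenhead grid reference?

AP94dw

Offset from 180°W / 90°S: lon 18.2627°, lat 154.9344°.
Field: 18.2627/20 → 0 → A, 154.9344/10 → 15 → P; chars AP.
Square: 18.2627/2 → 9, 4.9344/1 → 4; chars 94.
Subsquare: 0.2627/0.0833333 → 3 → d, 0.9344/0.0416667 → 22 → w; chars dw.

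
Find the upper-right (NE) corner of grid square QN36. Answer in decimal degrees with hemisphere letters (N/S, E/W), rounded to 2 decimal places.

47.00° N, 148.00° E

Field Q=16, N=13: +16·20° lon, +13·10° lat → SW at lon 140°, lat 40°.
Square 3, 6: +3·2° lon, +6·1° lat → SW at lon 146°, lat 46°.
Cell spans 2° lon × 1° lat. NE corner is SW corner plus one full cell.
latitude 47.00° N, longitude 148.00° E.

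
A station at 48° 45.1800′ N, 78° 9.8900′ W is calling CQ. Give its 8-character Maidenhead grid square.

Add 180° to longitude and 90° to latitude: 101.83517, 138.75300.
Field: lon ⌊101.83517/20⌋ = 5 → F; lat ⌊138.75300/10⌋ = 13 → N.
Square: lon ⌊1.83517/2⌋ = 0; lat ⌊8.75300/1⌋ = 8.
Subsquare: lon ⌊1.83517/0.0833333⌋ = 22 → w; lat ⌊0.75300/0.0416667⌋ = 18 → s.
Extended square: lon ⌊0.00183/0.00833333⌋ = 0; lat ⌊0.00300/0.00416667⌋ = 0.

FN08ws00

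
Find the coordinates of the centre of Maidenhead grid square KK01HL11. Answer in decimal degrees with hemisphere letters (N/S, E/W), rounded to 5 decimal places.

11.46458° N, 20.59583° E

Field K=10, K=10: +10·20° lon, +10·10° lat → SW at lon 20°, lat 10°.
Square 0, 1: +0·2° lon, +1·1° lat → SW at lon 20°, lat 11°.
Subsquare h=7, l=11: +7·0.0833333° lon, +11·0.0416667° lat → SW at lon 20.5833°, lat 11.4583°.
Extended square 1, 1: +1·0.00833333° lon, +1·0.00416667° lat → SW at lon 20.5917°, lat 11.4625°.
Cell spans 0.00833333° lon × 0.00416667° lat. Centre is SW corner plus half of each.
latitude 11.46458° N, longitude 20.59583° E.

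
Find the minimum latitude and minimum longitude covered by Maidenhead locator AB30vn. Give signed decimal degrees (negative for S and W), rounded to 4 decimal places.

-79.4583, -172.2500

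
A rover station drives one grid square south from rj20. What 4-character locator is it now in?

RI29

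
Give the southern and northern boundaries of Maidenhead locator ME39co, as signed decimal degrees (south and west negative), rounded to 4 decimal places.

-40.4167, -40.3750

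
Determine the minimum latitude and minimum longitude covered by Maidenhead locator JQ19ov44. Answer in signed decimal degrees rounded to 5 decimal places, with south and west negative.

79.89167, 3.20000

Field J=9, Q=16: +9·20° lon, +16·10° lat → SW at lon 0°, lat 70°.
Square 1, 9: +1·2° lon, +9·1° lat → SW at lon 2°, lat 79°.
Subsquare o=14, v=21: +14·0.0833333° lon, +21·0.0416667° lat → SW at lon 3.16667°, lat 79.875°.
Extended square 4, 4: +4·0.00833333° lon, +4·0.00416667° lat → SW at lon 3.2°, lat 79.8917°.
latitude 79.89167, longitude 3.20000.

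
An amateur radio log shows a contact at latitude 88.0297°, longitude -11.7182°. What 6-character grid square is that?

Shift to the Maidenhead origin (180°W, 90°S): lon 168.2818, lat 178.0297.
Field (20°×10°, letters A–R): 168.2818/20 → 8 → I, 178.0297/10 → 17 → R; chars IR.
Square (2°×1°, digits 0–9): 8.2818/2 → 4, 8.0297/1 → 8; chars 48.
Subsquare (5′×2.5′, letters a–x): 0.2818/0.0833333 → 3 → d, 0.0297/0.0416667 → 0 → a; chars da.

IR48da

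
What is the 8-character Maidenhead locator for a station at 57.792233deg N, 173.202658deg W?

AO37jt50

Add 180° to longitude and 90° to latitude: 6.79734, 147.79223.
Field: 6.79734/20 → 0 → A, 147.79223/10 → 14 → O; chars AO.
Square: 6.79734/2 → 3, 7.79223/1 → 7; chars 37.
Subsquare: 0.79734/0.0833333 → 9 → j, 0.79223/0.0416667 → 19 → t; chars jt.
Extended square: 0.04734/0.00833333 → 5, 0.00057/0.00416667 → 0; chars 50.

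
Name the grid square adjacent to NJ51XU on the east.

NJ61au

Longitude subsquare x = 23; +1 → 24, wraps to 0 = a, carry into square.
Longitude square 5; +1 → 6.
The latitude characters are unchanged.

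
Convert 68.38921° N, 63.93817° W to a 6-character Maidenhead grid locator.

FP88aj

Add 180° to longitude and 90° to latitude: 116.0618, 158.3892.
Field: 116.0618/20 → 5 → F, 158.3892/10 → 15 → P; chars FP.
Square: 16.0618/2 → 8, 8.3892/1 → 8; chars 88.
Subsquare: 0.0618/0.0833333 → 0 → a, 0.3892/0.0416667 → 9 → j; chars aj.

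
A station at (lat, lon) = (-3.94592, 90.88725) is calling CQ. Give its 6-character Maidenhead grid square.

NI56kb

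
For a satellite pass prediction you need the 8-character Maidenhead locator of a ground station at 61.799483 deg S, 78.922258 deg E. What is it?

MC98le08

Shift to the Maidenhead origin (180°W, 90°S): lon 258.92226, lat 28.20052.
Field (20°×10°, letters A–R): lon ⌊258.92226/20⌋ = 12 → M; lat ⌊28.20052/10⌋ = 2 → C.
Square (2°×1°, digits 0–9): lon ⌊18.92226/2⌋ = 9; lat ⌊8.20052/1⌋ = 8.
Subsquare (5′×2.5′, letters a–x): lon ⌊0.92226/0.0833333⌋ = 11 → l; lat ⌊0.20052/0.0416667⌋ = 4 → e.
Extended square (30″×15″, digits 0–9): lon ⌊0.00559/0.00833333⌋ = 0; lat ⌊0.03385/0.00416667⌋ = 8.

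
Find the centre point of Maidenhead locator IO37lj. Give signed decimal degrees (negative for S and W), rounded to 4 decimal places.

57.3958, -13.0417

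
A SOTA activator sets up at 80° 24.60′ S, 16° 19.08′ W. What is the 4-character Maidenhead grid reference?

IA19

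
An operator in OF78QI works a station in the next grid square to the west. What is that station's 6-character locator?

Longitude subsquare q = 16; −1 → 15 = p.
The latitude characters are unchanged.

OF78pi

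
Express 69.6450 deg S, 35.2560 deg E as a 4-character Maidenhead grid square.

Shift to the Maidenhead origin (180°W, 90°S): lon 215.26, lat 20.36.
Field: lon ⌊215.26/20⌋ = 10 → K; lat ⌊20.36/10⌋ = 2 → C.
Square: lon ⌊15.26/2⌋ = 7; lat ⌊0.36/1⌋ = 0.

KC70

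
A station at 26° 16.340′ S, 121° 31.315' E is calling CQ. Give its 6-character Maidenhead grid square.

Add 180° to longitude and 90° to latitude: 301.5219, 63.7277.
Field: 301.5219/20 → 15 → P, 63.7277/10 → 6 → G; chars PG.
Square: 1.5219/2 → 0, 3.7277/1 → 3; chars 03.
Subsquare: 1.5219/0.0833333 → 18 → s, 0.7277/0.0416667 → 17 → r; chars sr.

PG03sr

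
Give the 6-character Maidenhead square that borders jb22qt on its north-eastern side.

Longitude subsquare q = 16; +1 → 17 = r.
Latitude subsquare t = 19; +1 → 20 = u.

JB22ru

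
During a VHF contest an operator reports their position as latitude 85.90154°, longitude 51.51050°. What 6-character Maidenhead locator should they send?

LR55sv

Shift to the Maidenhead origin (180°W, 90°S): lon 231.5105, lat 175.9015.
Field: lon ⌊231.5105/20⌋ = 11 → L; lat ⌊175.9015/10⌋ = 17 → R.
Square: lon ⌊11.5105/2⌋ = 5; lat ⌊5.9015/1⌋ = 5.
Subsquare: lon ⌊1.5105/0.0833333⌋ = 18 → s; lat ⌊0.9015/0.0416667⌋ = 21 → v.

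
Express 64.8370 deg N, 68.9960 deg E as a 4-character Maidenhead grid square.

Offset from 180°W / 90°S: lon 249.00°, lat 154.84°.
Field: 249.00/20 → 12 → M, 154.84/10 → 15 → P; chars MP.
Square: 9.00/2 → 4, 4.84/1 → 4; chars 44.

MP44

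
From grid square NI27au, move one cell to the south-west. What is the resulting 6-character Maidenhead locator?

Longitude subsquare a = 0; −1 → -1, wraps to 23 = x, carry into square.
Longitude square 2; −1 → 1.
Latitude subsquare u = 20; −1 → 19 = t.

NI17xt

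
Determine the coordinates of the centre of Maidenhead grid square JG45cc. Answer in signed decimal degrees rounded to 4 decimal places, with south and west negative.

Field J=9, G=6: +9·20° lon, +6·10° lat → SW at lon 0°, lat -30°.
Square 4, 5: +4·2° lon, +5·1° lat → SW at lon 8°, lat -25°.
Subsquare c=2, c=2: +2·0.0833333° lon, +2·0.0416667° lat → SW at lon 8.16667°, lat -24.9167°.
Cell spans 0.0833333° lon × 0.0416667° lat. Centre is SW corner plus half of each.
latitude -24.8958, longitude 8.2083.

-24.8958, 8.2083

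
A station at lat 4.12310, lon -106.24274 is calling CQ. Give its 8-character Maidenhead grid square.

Offset from 180°W / 90°S: lon 73.75726°, lat 94.12310°.
Field: lon ⌊73.75726/20⌋ = 3 → D; lat ⌊94.12310/10⌋ = 9 → J.
Square: lon ⌊13.75726/2⌋ = 6; lat ⌊4.12310/1⌋ = 4.
Subsquare: lon ⌊1.75726/0.0833333⌋ = 21 → v; lat ⌊0.12310/0.0416667⌋ = 2 → c.
Extended square: lon ⌊0.00726/0.00833333⌋ = 0; lat ⌊0.03977/0.00416667⌋ = 9.

DJ64vc09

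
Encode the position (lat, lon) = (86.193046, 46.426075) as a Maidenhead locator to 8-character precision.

Add 180° to longitude and 90° to latitude: 226.42607, 176.19305.
Field: 226.42607/20 → 11 → L, 176.19305/10 → 17 → R; chars LR.
Square: 6.42607/2 → 3, 6.19305/1 → 6; chars 36.
Subsquare: 0.42607/0.0833333 → 5 → f, 0.19305/0.0416667 → 4 → e; chars fe.
Extended square: 0.00941/0.00833333 → 1, 0.02638/0.00416667 → 6; chars 16.

LR36fe16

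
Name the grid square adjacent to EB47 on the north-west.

Longitude square 4; −1 → 3.
Latitude square 7; +1 → 8.

EB38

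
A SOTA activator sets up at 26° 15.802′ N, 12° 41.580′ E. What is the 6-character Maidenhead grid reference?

JL66ig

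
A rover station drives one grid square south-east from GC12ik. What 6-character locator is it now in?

GC12jj

Longitude subsquare i = 8; +1 → 9 = j.
Latitude subsquare k = 10; −1 → 9 = j.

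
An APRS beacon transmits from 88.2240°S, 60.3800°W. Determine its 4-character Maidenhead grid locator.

Offset from 180°W / 90°S: lon 119.62°, lat 1.78°.
Field: lon ⌊119.62/20⌋ = 5 → F; lat ⌊1.78/10⌋ = 0 → A.
Square: lon ⌊19.62/2⌋ = 9; lat ⌊1.78/1⌋ = 1.

FA91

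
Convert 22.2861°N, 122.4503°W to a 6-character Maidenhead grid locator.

Offset from 180°W / 90°S: lon 57.5497°, lat 112.2861°.
Field: lon ⌊57.5497/20⌋ = 2 → C; lat ⌊112.2861/10⌋ = 11 → L.
Square: lon ⌊17.5497/2⌋ = 8; lat ⌊2.2861/1⌋ = 2.
Subsquare: lon ⌊1.5497/0.0833333⌋ = 18 → s; lat ⌊0.2861/0.0416667⌋ = 6 → g.

CL82sg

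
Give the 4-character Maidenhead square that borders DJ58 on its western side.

DJ48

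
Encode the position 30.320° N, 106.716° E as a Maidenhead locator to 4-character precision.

OM30

Shift to the Maidenhead origin (180°W, 90°S): lon 286.72, lat 120.32.
Field: lon ⌊286.72/20⌋ = 14 → O; lat ⌊120.32/10⌋ = 12 → M.
Square: lon ⌊6.72/2⌋ = 3; lat ⌊0.32/1⌋ = 0.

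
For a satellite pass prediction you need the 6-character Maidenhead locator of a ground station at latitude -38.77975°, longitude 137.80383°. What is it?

Offset from 180°W / 90°S: lon 317.8038°, lat 51.2203°.
Field: 317.8038/20 → 15 → P, 51.2203/10 → 5 → F; chars PF.
Square: 17.8038/2 → 8, 1.2203/1 → 1; chars 81.
Subsquare: 1.8038/0.0833333 → 21 → v, 0.2203/0.0416667 → 5 → f; chars vf.

PF81vf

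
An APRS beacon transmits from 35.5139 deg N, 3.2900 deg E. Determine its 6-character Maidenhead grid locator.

Shift to the Maidenhead origin (180°W, 90°S): lon 183.2900, lat 125.5139.
Field: 183.2900/20 → 9 → J, 125.5139/10 → 12 → M; chars JM.
Square: 3.2900/2 → 1, 5.5139/1 → 5; chars 15.
Subsquare: 1.2900/0.0833333 → 15 → p, 0.5139/0.0416667 → 12 → m; chars pm.

JM15pm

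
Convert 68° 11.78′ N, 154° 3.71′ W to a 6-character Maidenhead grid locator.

BP28xe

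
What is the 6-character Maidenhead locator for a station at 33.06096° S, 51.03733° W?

GF46lw

Offset from 180°W / 90°S: lon 128.9627°, lat 56.9390°.
Field: 128.9627/20 → 6 → G, 56.9390/10 → 5 → F; chars GF.
Square: 8.9627/2 → 4, 6.9390/1 → 6; chars 46.
Subsquare: 0.9627/0.0833333 → 11 → l, 0.9390/0.0416667 → 22 → w; chars lw.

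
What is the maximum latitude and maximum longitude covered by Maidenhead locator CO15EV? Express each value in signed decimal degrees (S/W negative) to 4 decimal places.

Field C=2, O=14: +2·20° lon, +14·10° lat → SW at lon -140°, lat 50°.
Square 1, 5: +1·2° lon, +5·1° lat → SW at lon -138°, lat 55°.
Subsquare e=4, v=21: +4·0.0833333° lon, +21·0.0416667° lat → SW at lon -137.667°, lat 55.875°.
Cell spans 0.0833333° lon × 0.0416667° lat. NE corner is SW corner plus one full cell.
latitude 55.9167, longitude -137.5833.

55.9167, -137.5833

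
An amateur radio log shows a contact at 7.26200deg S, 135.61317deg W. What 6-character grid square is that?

Shift to the Maidenhead origin (180°W, 90°S): lon 44.3868, lat 82.7380.
Field (20°×10°, letters A–R): lon ⌊44.3868/20⌋ = 2 → C; lat ⌊82.7380/10⌋ = 8 → I.
Square (2°×1°, digits 0–9): lon ⌊4.3868/2⌋ = 2; lat ⌊2.7380/1⌋ = 2.
Subsquare (5′×2.5′, letters a–x): lon ⌊0.3868/0.0833333⌋ = 4 → e; lat ⌊0.7380/0.0416667⌋ = 17 → r.

CI22er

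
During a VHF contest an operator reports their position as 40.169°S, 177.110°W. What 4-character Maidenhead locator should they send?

AE19

Shift to the Maidenhead origin (180°W, 90°S): lon 2.89, lat 49.83.
Field (20°×10°, letters A–R): lon ⌊2.89/20⌋ = 0 → A; lat ⌊49.83/10⌋ = 4 → E.
Square (2°×1°, digits 0–9): lon ⌊2.89/2⌋ = 1; lat ⌊9.83/1⌋ = 9.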